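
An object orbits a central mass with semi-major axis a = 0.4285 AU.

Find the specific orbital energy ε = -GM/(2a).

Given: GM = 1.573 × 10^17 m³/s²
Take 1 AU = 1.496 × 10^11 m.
a = 0.4285 AU = 6.41036 × 10^10 m
GM = 1.573 × 10^17 m³/s²
2a = 1.28207 × 10^11 m
ε = −GM/(2a) = -1.22692 × 10^6 J/kg ≈ -1.227 MJ/kg

Final answer: -1.227 MJ/kg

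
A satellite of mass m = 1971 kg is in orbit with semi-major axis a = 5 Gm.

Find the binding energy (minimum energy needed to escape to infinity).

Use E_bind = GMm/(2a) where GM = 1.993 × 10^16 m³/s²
a = 5 Gm = 5 × 10^9 m
GM = 1.993 × 10^16 m³/s²
m = 1971 kg
GMm = 1.993 × 10^16 × 1971 = 3.9282 × 10^19 m³·kg/s²
2a = 1 × 10^10 m
E_bind = GMm/(2a) = 3.9282 × 10^9 J ≈ 3.928 GJ

Final answer: 3.928 GJ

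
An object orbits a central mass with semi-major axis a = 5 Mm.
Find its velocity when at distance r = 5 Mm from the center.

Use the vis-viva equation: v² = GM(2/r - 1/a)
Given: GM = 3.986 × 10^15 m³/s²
a = 5 Mm = 5 × 10^6 m
r = 5 Mm = 5 × 10^6 m
GM = 3.986 × 10^15 m³/s²
2/r − 1/a = 4 × 10^-7 − 2 × 10^-7 = 2 × 10^-7 m⁻¹
v² = GM (2/r − 1/a) = 7.972 × 10^8 m²/s²
v = 28234.7 m/s ≈ 28.23 km/s

Final answer: 28.23 km/s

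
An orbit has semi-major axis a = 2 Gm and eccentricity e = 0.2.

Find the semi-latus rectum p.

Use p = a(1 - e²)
a = 2 Gm = 2 × 10^9 m
e = 0.2,  e² = 0.04,  1 − e² = 0.96
p = a(1 − e²) = 2 × 10^9 m × 0.96 = 1.92 × 10^9 m ≈ 1.92 Gm

Final answer: p = 1.92 Gm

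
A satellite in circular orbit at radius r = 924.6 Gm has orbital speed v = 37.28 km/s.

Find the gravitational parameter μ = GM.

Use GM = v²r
r = 924.6 Gm = 9.246 × 10^11 m
v = 37.28 km/s = 37280 m/s
v² = 1.3898 × 10^9 m²/s²
GM = v²r = 1.3898 × 10^9 × 9.246 × 10^11 = 1.28501 × 10^21 m³/s²
GM ≈ 1.285 × 10^21 m³/s²

Final answer: GM = 1.285 × 10^21 m³/s²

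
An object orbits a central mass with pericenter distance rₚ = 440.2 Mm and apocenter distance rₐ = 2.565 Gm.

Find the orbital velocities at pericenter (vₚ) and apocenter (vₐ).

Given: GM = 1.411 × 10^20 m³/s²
rₚ = 440.2 Mm = 4.402 × 10^8 m
rₐ = 2.565 Gm = 2.565 × 10^9 m
GM = 1.411 × 10^20 m³/s²
a = (rₚ + rₐ)/2 = 1.5026 × 10^9 m
Vis-viva: v² = GM (2/r − 1/a)
vₚ² = 1.411 × 10^20 × (4.54339 × 10^-9 − 6.65513 × 10^-10) = 5.47168 × 10^11 m²/s²
vₚ = 739708 m/s ≈ 739.7 km/s
vₐ² = 1.411 × 10^20 × (7.79727 × 10^-10 − 6.65513 × 10^-10) = 1.61156 × 10^10 m²/s²
vₐ = 126947 m/s ≈ 126.9 km/s

Final answer: vₚ = 739.7 km/s, vₐ = 126.9 km/s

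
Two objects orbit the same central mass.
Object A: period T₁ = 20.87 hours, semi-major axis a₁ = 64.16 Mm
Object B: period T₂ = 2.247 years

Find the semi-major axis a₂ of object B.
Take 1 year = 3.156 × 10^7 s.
T₁ = 20.87 hours = 75132 s
T₂ = 2.247 years = 7.09153 × 10^7 s
a₁ = 64.16 Mm = 6.416 × 10^7 m
Kepler's third law: (T₂/T₁)² = (a₂/a₁)³  ⇒  a₂ = a₁ (T₂/T₁)^(2/3)
T₂/T₁ = 943.876
(T₂/T₁)^(2/3) = 96.2225
a₂ = 6.416 × 10^7 m × 96.2225 = 6.17364 × 10^9 m ≈ 6.174 Gm

Final answer: a₂ = 6.174 Gm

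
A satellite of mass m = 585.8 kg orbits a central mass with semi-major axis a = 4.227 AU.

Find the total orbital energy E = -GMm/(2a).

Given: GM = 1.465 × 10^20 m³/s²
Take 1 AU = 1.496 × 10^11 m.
a = 4.227 AU = 6.32359 × 10^11 m
GM = 1.465 × 10^20 m³/s²
2a = 1.26472 × 10^12 m
GMm = 1.465 × 10^20 × 585.8 = 8.58197 × 10^22 m³·kg/s²
E = −GMm/(2a) = -6.78568 × 10^10 J ≈ -67.86 GJ

Final answer: -67.86 GJ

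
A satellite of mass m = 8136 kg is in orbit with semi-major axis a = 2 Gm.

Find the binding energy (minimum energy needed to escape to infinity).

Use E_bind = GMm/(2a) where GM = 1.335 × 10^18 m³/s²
a = 2 Gm = 2 × 10^9 m
GM = 1.335 × 10^18 m³/s²
m = 8136 kg
GMm = 1.335 × 10^18 × 8136 = 1.08616 × 10^22 m³·kg/s²
2a = 4 × 10^9 m
E_bind = GMm/(2a) = 2.71539 × 10^12 J ≈ 2.715 TJ

Final answer: 2.715 TJ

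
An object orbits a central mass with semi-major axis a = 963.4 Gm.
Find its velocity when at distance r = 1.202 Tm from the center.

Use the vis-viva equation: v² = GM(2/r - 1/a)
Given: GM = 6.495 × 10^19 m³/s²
a = 963.4 Gm = 9.634 × 10^11 m
r = 1.202 Tm = 1.202 × 10^12 m
GM = 6.495 × 10^19 m³/s²
2/r − 1/a = 1.66389 × 10^-12 − 1.03799 × 10^-12 = 6.25903 × 10^-13 m⁻¹
v² = GM (2/r − 1/a) = 4.06524 × 10^7 m²/s²
v = 6375.92 m/s ≈ 6.376 km/s

Final answer: 6.376 km/s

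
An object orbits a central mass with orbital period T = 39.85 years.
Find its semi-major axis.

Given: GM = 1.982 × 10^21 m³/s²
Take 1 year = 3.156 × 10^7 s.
T = 39.85 years = 1.25767 × 10^9 s
GM = 1.982 × 10^21 m³/s²
Kepler's third law: a³ = GM T² / (4π²)
T² = 1.58172 × 10^18 s²
a³ = (1.982 × 10^21) × (1.58172 × 10^18) / (4π²) = 7.94099 × 10^37 m³
a = (a³)^(1/3) = 4.29825 × 10^12 m ≈ 4.298 Tm

Final answer: 4.298 Tm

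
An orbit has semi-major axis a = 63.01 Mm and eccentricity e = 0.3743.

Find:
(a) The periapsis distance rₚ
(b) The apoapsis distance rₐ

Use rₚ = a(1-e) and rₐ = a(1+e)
a = 63.01 Mm = 6.301 × 10^7 m
e = 0.3743:  1 − e = 0.6257,  1 + e = 1.3743
(a) rₚ = a(1 − e) = 6.301 × 10^7 m × 0.6257 = 3.94254 × 10^7 m ≈ 39.43 Mm
(b) rₐ = a(1 + e) = 6.301 × 10^7 m × 1.3743 = 8.65946 × 10^7 m ≈ 86.59 Mm

Final answer:
(a) rₚ = 39.43 Mm
(b) rₐ = 86.59 Mm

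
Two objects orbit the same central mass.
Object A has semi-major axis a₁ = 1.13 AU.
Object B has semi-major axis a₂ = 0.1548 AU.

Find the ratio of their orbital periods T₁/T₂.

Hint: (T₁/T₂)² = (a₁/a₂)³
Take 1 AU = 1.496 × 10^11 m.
a₁ = 1.13 AU = 1.69048 × 10^11 m
a₂ = 0.1548 AU = 2.31581 × 10^10 m
a₁/a₂ = 7.29974
T₁/T₂ = (a₁/a₂)^(3/2) = (7.29974)^1.5 = 19.7225

Final answer: T₁/T₂ = 19.72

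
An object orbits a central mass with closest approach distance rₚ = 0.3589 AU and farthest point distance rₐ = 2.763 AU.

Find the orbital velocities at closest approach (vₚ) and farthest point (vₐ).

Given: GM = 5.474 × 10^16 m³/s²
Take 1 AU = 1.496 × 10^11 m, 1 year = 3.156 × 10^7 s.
rₚ = 0.3589 AU = 5.36914 × 10^10 m
rₐ = 2.763 AU = 4.13345 × 10^11 m
GM = 5.474 × 10^16 m³/s²
a = (rₚ + rₐ)/2 = 2.33518 × 10^11 m
Vis-viva: v² = GM (2/r − 1/a)
vₚ² = 5.474 × 10^16 × (3.72499 × 10^-11 − 4.28232 × 10^-12) = 1.80464 × 10^6 m²/s²
vₚ = 1343.37 m/s ≈ 0.2834 AU/year
vₐ² = 5.474 × 10^16 × (4.83858 × 10^-12 − 4.28232 × 10^-12) = 30449.3 m²/s²
vₐ = 174.497 m/s ≈ 174.5 m/s

Final answer: vₚ = 0.2834 AU/year, vₐ = 174.5 m/s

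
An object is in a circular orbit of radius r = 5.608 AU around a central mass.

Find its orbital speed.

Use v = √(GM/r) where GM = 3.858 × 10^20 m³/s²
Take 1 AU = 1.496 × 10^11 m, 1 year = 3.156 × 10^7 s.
r = 5.608 AU = 8.38957 × 10^11 m
GM = 3.858 × 10^20 m³/s²
GM/r = (3.858 × 10^20) / (8.38957 × 10^11) = 4.59857 × 10^8 m²/s²
v = √(GM/r) = 21444.3 m/s ≈ 4.524 AU/year

Final answer: 4.524 AU/year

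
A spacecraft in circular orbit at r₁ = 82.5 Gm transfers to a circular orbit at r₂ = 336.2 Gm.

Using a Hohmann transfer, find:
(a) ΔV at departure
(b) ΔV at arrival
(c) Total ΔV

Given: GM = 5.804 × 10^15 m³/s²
r₁ = 82.5 Gm = 8.25 × 10^10 m
r₂ = 336.2 Gm = 3.362 × 10^11 m
GM = 5.804 × 10^15 m³/s²
Transfer ellipse: a_t = (r₁ + r₂)/2 = 2.0935 × 10^11 m
Circular speed at r₁: v₁ = √(GM/r₁) = 265.239 m/s
Transfer speed at r₁ (periapsis): v₁ₜ = √(GM(2/r₁ − 1/a_t)) = 336.124 m/s
(a) ΔV₁ = v₁ₜ − v₁ = 70.8851 m/s ≈ 70.89 m/s
Circular speed at r₂: v₂ = √(GM/r₂) = 131.391 m/s
Transfer speed at r₂ (apoapsis): v₂ₜ = √(GM(2/r₂ − 1/a_t)) = 82.4813 m/s
(b) ΔV₂ = v₂ − v₂ₜ = 48.9095 m/s ≈ 48.91 m/s
(c) ΔV_total = ΔV₁ + ΔV₂ = 119.795 m/s ≈ 119.8 m/s

Final answer:
(a) ΔV₁ = 70.89 m/s
(b) ΔV₂ = 48.91 m/s
(c) ΔV_total = 119.8 m/s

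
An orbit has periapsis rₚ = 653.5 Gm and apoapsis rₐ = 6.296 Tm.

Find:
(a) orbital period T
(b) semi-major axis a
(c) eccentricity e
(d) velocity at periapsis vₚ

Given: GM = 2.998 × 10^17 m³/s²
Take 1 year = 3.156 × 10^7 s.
rₚ = 653.5 Gm = 6.535 × 10^11 m
rₐ = 6.296 Tm = 6.296 × 10^12 m
GM = 2.998 × 10^17 m³/s²
a = (rₚ + rₐ)/2 = 3.47475 × 10^12 m
e = (rₐ − rₚ)/(rₐ + rₚ) = (5.6425 × 10^12) / (6.9495 × 10^12) = 0.811929
(a) a³ = 4.19537 × 10^37 m³;  T = 2π √(a³/GM) = 2π × 1.18296 × 10^10 s = 7.43275 × 10^10 s ≈ 2355 years
(b) a = 3.47475 × 10^12 m ≈ 3.475 Tm
(c) e = 0.811929 ≈ 0.8119
(d) vₚ² = GM (2/rₚ − 1/a) = 2.998 × 10^17 × (3.06044 × 10^-12 − 2.8779 × 10^-13) = 831241 m²/s²;  vₚ = 911.724 m/s ≈ 911.7 m/s

Final answer:
(a) orbital period T = 2355 years
(b) semi-major axis a = 3.475 Tm
(c) eccentricity e = 0.8119
(d) velocity at periapsis vₚ = 911.7 m/s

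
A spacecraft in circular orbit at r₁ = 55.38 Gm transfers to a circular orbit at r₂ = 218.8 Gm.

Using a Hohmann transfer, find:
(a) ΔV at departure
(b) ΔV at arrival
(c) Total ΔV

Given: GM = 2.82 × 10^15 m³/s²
r₁ = 55.38 Gm = 5.538 × 10^10 m
r₂ = 218.8 Gm = 2.188 × 10^11 m
GM = 2.82 × 10^15 m³/s²
Transfer ellipse: a_t = (r₁ + r₂)/2 = 1.3709 × 10^11 m
Circular speed at r₁: v₁ = √(GM/r₁) = 225.657 m/s
Transfer speed at r₁ (periapsis): v₁ₜ = √(GM(2/r₁ − 1/a_t)) = 285.081 m/s
(a) ΔV₁ = v₁ₜ − v₁ = 59.4248 m/s ≈ 59.42 m/s
Circular speed at r₂: v₂ = √(GM/r₂) = 113.527 m/s
Transfer speed at r₂ (apoapsis): v₂ₜ = √(GM(2/r₂ − 1/a_t)) = 72.1563 m/s
(b) ΔV₂ = v₂ − v₂ₜ = 41.3711 m/s ≈ 41.37 m/s
(c) ΔV_total = ΔV₁ + ΔV₂ = 100.796 m/s ≈ 100.8 m/s

Final answer:
(a) ΔV₁ = 59.42 m/s
(b) ΔV₂ = 41.37 m/s
(c) ΔV_total = 100.8 m/s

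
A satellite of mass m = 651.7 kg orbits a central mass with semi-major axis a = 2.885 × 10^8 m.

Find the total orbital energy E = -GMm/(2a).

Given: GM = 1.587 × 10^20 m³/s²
a = 2.885 × 10^8 m
GM = 1.587 × 10^20 m³/s²
2a = 5.77 × 10^8 m
GMm = 1.587 × 10^20 × 651.7 = 1.03425 × 10^23 m³·kg/s²
E = −GMm/(2a) = -1.79246 × 10^14 J ≈ -179.2 TJ

Final answer: -179.2 TJ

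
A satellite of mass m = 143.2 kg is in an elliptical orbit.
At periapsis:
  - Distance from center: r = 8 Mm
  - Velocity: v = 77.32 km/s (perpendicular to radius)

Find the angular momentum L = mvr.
r = 8 Mm = 8 × 10^6 m
v = 77.32 km/s = 77320 m/s
vr = 77320 × 8 × 10^6 = 6.1856 × 10^11 m²/s
L = m × vr = 143.2 × 6.1856 × 10^11 = 8.85778 × 10^13 kg·m²/s ≈ 8.858 × 10^13 kg·m²/s

Final answer: L = 8.858 × 10^13 kg·m²/s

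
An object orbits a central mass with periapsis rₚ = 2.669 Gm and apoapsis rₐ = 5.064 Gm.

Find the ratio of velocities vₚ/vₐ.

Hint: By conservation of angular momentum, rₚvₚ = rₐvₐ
rₚ = 2.669 Gm = 2.669 × 10^9 m
rₐ = 5.064 Gm = 5.064 × 10^9 m
rₚvₚ = rₐvₐ  ⇒  vₚ/vₐ = rₐ/rₚ
vₚ/vₐ = (5.064 × 10^9) / (2.669 × 10^9) = 1.89734

Final answer: vₚ/vₐ = 1.897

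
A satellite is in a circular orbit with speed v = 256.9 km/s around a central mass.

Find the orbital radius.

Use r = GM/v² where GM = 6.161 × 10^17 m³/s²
v = 256.9 km/s = 256900 m/s
GM = 6.161 × 10^17 m³/s²
v² = 6.59976 × 10^10 m²/s²
r = GM/v² = (6.161 × 10^17) / (6.59976 × 10^10) = 9.33519 × 10^6 m ≈ 9.335 × 10^6 m

Final answer: 9.335 × 10^6 m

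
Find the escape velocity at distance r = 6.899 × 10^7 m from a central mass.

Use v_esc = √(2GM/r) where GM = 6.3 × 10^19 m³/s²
r = 6.899 × 10^7 m
GM = 6.3 × 10^19 m³/s²
2GM/r = 2 × (6.3 × 10^19) / (6.899 × 10^7) = 1.82635 × 10^12 m²/s²
v_esc = √(2GM/r) = 1.35143 × 10^6 m/s ≈ 1351 km/s

Final answer: 1351 km/s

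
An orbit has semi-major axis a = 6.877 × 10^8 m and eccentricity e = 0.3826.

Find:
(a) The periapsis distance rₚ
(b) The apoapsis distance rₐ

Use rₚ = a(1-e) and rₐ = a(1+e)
a = 6.877 × 10^8 m
e = 0.3826:  1 − e = 0.6174,  1 + e = 1.3826
(a) rₚ = a(1 − e) = 6.877 × 10^8 m × 0.6174 = 4.24586 × 10^8 m ≈ 4.246 × 10^8 m
(b) rₐ = a(1 + e) = 6.877 × 10^8 m × 1.3826 = 9.50814 × 10^8 m ≈ 9.508 × 10^8 m

Final answer:
(a) rₚ = 4.246 × 10^8 m
(b) rₐ = 9.508 × 10^8 m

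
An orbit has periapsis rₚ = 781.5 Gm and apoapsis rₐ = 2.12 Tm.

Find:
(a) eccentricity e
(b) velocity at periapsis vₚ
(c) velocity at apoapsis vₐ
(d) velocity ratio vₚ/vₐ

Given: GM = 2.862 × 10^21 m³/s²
rₚ = 781.5 Gm = 7.815 × 10^11 m
rₐ = 2.12 Tm = 2.12 × 10^12 m
GM = 2.862 × 10^21 m³/s²
a = (rₚ + rₐ)/2 = 1.45075 × 10^12 m
e = (rₐ − rₚ)/(rₐ + rₚ) = (1.3385 × 10^12) / (2.9015 × 10^12) = 0.461313
(a) e = 0.461313 ≈ 0.4613
(b) vₚ² = GM (2/rₚ − 1/a) = 2.862 × 10^21 × (2.55918 × 10^-12 − 6.89299 × 10^-13) = 5.3516 × 10^9 m²/s²;  vₚ = 73154.7 m/s ≈ 73.15 km/s
(c) vₐ² = GM (2/rₐ − 1/a) = 2.862 × 10^21 × (9.43396 × 10^-13 − 6.89299 × 10^-13) = 7.27227 × 10^8 m²/s²;  vₐ = 26967.2 m/s ≈ 26.97 km/s
(d) vₚ/vₐ = rₐ/rₚ (angular momentum) = (2.12 × 10^12) / (7.815 × 10^11) = 2.71273 ≈ 2.713

Final answer:
(a) eccentricity e = 0.4613
(b) velocity at periapsis vₚ = 73.15 km/s
(c) velocity at apoapsis vₐ = 26.97 km/s
(d) velocity ratio vₚ/vₐ = 2.713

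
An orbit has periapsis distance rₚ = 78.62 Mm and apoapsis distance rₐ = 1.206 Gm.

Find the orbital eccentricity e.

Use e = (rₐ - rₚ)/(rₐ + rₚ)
rₚ = 78.62 Mm = 7.862 × 10^7 m
rₐ = 1.206 Gm = 1.206 × 10^9 m
rₐ − rₚ = 1.12738 × 10^9 m
rₐ + rₚ = 1.28462 × 10^9 m
e = (rₐ − rₚ)/(rₐ + rₚ) = 0.877598

Final answer: e = 0.8776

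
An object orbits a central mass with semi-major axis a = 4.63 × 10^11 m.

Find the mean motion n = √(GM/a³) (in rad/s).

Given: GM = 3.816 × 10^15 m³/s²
a = 4.63 × 10^11 m
GM = 3.816 × 10^15 m³/s²
a³ = 9.92528 × 10^34 m³
GM/a³ = (3.816 × 10^15) / (9.92528 × 10^34) = 3.84473 × 10^-20 s⁻²
n = √(GM/a³) = 1.9608 × 10^-10 rad/s ≈ 1.961 × 10^-10 rad/s

Final answer: n = 1.961 × 10^-10 rad/s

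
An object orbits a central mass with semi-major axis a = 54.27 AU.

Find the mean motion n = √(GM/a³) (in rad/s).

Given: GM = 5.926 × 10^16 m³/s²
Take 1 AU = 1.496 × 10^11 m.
a = 54.27 AU = 8.11879 × 10^12 m
GM = 5.926 × 10^16 m³/s²
a³ = 5.35148 × 10^38 m³
GM/a³ = (5.926 × 10^16) / (5.35148 × 10^38) = 1.10736 × 10^-22 s⁻²
n = √(GM/a³) = 1.05231 × 10^-11 rad/s ≈ 1.052 × 10^-11 rad/s

Final answer: n = 1.052 × 10^-11 rad/s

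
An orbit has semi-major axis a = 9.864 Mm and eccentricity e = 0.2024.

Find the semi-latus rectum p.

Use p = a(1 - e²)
a = 9.864 Mm = 9.864 × 10^6 m
e = 0.2024,  e² = 0.0409658,  1 − e² = 0.959034
p = a(1 − e²) = 9.864 × 10^6 m × 0.959034 = 9.45991 × 10^6 m ≈ 9.46 Mm

Final answer: p = 9.46 Mm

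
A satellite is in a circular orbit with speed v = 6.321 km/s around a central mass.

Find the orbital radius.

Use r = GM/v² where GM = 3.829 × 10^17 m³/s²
v = 6.321 km/s = 6321 m/s
GM = 3.829 × 10^17 m³/s²
v² = 3.9955 × 10^7 m²/s²
r = GM/v² = (3.829 × 10^17) / (3.9955 × 10^7) = 9.58327 × 10^9 m ≈ 9.583 Gm

Final answer: 9.583 Gm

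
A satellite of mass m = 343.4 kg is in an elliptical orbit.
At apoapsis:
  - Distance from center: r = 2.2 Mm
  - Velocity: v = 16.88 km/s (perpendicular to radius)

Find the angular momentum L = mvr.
r = 2.2 Mm = 2.2 × 10^6 m
v = 16.88 km/s = 16880 m/s
vr = 16880 × 2.2 × 10^6 = 3.7136 × 10^10 m²/s
L = m × vr = 343.4 × 3.7136 × 10^10 = 1.27525 × 10^13 kg·m²/s ≈ 1.275 × 10^13 kg·m²/s

Final answer: L = 1.275 × 10^13 kg·m²/s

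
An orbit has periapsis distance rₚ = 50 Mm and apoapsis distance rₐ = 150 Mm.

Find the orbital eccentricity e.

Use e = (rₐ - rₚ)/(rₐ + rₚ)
rₚ = 50 Mm = 5 × 10^7 m
rₐ = 150 Mm = 1.5 × 10^8 m
rₐ − rₚ = 1 × 10^8 m
rₐ + rₚ = 2 × 10^8 m
e = (rₐ − rₚ)/(rₐ + rₚ) = 0.5

Final answer: e = 0.5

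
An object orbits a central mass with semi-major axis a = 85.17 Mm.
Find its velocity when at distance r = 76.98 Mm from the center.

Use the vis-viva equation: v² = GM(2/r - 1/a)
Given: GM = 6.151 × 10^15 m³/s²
a = 85.17 Mm = 8.517 × 10^7 m
r = 76.98 Mm = 7.698 × 10^7 m
GM = 6.151 × 10^15 m³/s²
2/r − 1/a = 2.59808 × 10^-8 − 1.17412 × 10^-8 = 1.42396 × 10^-8 m⁻¹
v² = GM (2/r − 1/a) = 8.75875 × 10^7 m²/s²
v = 9358.82 m/s ≈ 9.359 km/s

Final answer: 9.359 km/s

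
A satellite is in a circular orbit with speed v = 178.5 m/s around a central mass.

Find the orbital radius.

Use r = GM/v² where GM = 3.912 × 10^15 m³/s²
v = 178.5 m/s
GM = 3.912 × 10^15 m³/s²
v² = 31862.2 m²/s²
r = GM/v² = (3.912 × 10^15) / 31862.2 = 1.22779 × 10^11 m ≈ 1.228 × 10^11 m

Final answer: 1.228 × 10^11 m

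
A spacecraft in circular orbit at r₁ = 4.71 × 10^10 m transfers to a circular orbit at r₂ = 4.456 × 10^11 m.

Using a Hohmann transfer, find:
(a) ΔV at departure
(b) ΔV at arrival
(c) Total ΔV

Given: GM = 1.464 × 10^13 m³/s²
r₁ = 4.71 × 10^10 m
r₂ = 4.456 × 10^11 m
GM = 1.464 × 10^13 m³/s²
Transfer ellipse: a_t = (r₁ + r₂)/2 = 2.4635 × 10^11 m
Circular speed at r₁: v₁ = √(GM/r₁) = 17.6303 m/s
Transfer speed at r₁ (periapsis): v₁ₜ = √(GM(2/r₁ − 1/a_t)) = 23.7114 m/s
(a) ΔV₁ = v₁ₜ − v₁ = 6.08104 m/s ≈ 6.081 m/s
Circular speed at r₂: v₂ = √(GM/r₂) = 5.73189 m/s
Transfer speed at r₂ (apoapsis): v₂ₜ = √(GM(2/r₂ − 1/a_t)) = 2.50629 m/s
(b) ΔV₂ = v₂ − v₂ₜ = 3.2256 m/s ≈ 3.226 m/s
(c) ΔV_total = ΔV₁ + ΔV₂ = 9.30664 m/s ≈ 9.307 m/s

Final answer:
(a) ΔV₁ = 6.081 m/s
(b) ΔV₂ = 3.226 m/s
(c) ΔV_total = 9.307 m/s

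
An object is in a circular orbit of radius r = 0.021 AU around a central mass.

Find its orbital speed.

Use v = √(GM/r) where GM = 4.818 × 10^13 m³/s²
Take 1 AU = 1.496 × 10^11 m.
r = 0.021 AU = 3.1416 × 10^9 m
GM = 4.818 × 10^13 m³/s²
GM/r = (4.818 × 10^13) / (3.1416 × 10^9) = 15336.1 m²/s²
v = √(GM/r) = 123.839 m/s ≈ 123.8 m/s

Final answer: 123.8 m/s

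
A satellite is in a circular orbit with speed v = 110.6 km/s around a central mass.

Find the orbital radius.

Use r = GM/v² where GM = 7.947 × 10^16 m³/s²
v = 110.6 km/s = 110600 m/s
GM = 7.947 × 10^16 m³/s²
v² = 1.22324 × 10^10 m²/s²
r = GM/v² = (7.947 × 10^16) / (1.22324 × 10^10) = 6.4967 × 10^6 m ≈ 6.497 × 10^6 m

Final answer: 6.497 × 10^6 m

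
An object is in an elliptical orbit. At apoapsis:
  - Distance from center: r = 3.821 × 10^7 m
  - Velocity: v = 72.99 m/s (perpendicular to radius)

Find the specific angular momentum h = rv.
r = 3.821 × 10^7 m
v = 72.99 m/s
h = rv = 3.821 × 10^7 × 72.99 = 2.78895 × 10^9 m²/s ≈ 2.789 × 10^9 m²/s

Final answer: h = 2.789 × 10^9 m²/s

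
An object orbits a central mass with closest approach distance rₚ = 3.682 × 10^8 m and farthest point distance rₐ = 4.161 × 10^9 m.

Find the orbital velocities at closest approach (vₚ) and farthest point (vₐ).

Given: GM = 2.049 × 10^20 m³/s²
rₚ = 3.682 × 10^8 m
rₐ = 4.161 × 10^9 m
GM = 2.049 × 10^20 m³/s²
a = (rₚ + rₐ)/2 = 2.2646 × 10^9 m
Vis-viva: v² = GM (2/r − 1/a)
vₚ² = 2.049 × 10^20 × (5.43183 × 10^-9 − 4.41579 × 10^-10) = 1.0225 × 10^12 m²/s²
vₚ = 1.01119 × 10^6 m/s ≈ 1011 km/s
vₐ² = 2.049 × 10^20 × (4.80654 × 10^-10 − 4.41579 × 10^-10) = 8.00639 × 10^9 m²/s²
vₐ = 89478.4 m/s ≈ 89.48 km/s

Final answer: vₚ = 1011 km/s, vₐ = 89.48 km/s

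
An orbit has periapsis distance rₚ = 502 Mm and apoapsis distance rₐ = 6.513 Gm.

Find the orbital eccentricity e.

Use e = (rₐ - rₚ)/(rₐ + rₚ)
rₚ = 502 Mm = 5.02 × 10^8 m
rₐ = 6.513 Gm = 6.513 × 10^9 m
rₐ − rₚ = 6.011 × 10^9 m
rₐ + rₚ = 7.015 × 10^9 m
e = (rₐ − rₚ)/(rₐ + rₚ) = 0.856878

Final answer: e = 0.8569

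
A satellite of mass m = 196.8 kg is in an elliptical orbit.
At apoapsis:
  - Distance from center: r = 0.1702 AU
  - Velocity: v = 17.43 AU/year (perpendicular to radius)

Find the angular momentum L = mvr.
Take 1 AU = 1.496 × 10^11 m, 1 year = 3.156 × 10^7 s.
r = 0.1702 AU = 2.54619 × 10^10 m
v = 17.43 AU/year = 82621.3 m/s
vr = 82621.3 × 2.54619 × 10^10 = 2.1037 × 10^15 m²/s
L = m × vr = 196.8 × 2.1037 × 10^15 = 4.14008 × 10^17 kg·m²/s ≈ 4.14 × 10^17 kg·m²/s

Final answer: L = 4.14 × 10^17 kg·m²/s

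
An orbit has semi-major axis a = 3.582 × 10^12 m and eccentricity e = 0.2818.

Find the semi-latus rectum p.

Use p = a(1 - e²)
a = 3.582 × 10^12 m
e = 0.2818,  e² = 0.0794112,  1 − e² = 0.920589
p = a(1 − e²) = 3.582 × 10^12 m × 0.920589 = 3.29755 × 10^12 m ≈ 3.298 × 10^12 m

Final answer: p = 3.298 × 10^12 m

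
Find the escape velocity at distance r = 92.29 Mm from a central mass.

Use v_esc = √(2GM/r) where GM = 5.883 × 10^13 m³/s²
r = 92.29 Mm = 9.229 × 10^7 m
GM = 5.883 × 10^13 m³/s²
2GM/r = 2 × (5.883 × 10^13) / (9.229 × 10^7) = 1.27489 × 10^6 m²/s²
v_esc = √(2GM/r) = 1129.11 m/s ≈ 1.129 km/s

Final answer: 1.129 km/s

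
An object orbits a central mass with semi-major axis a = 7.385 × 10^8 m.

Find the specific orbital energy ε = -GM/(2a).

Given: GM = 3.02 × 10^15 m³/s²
a = 7.385 × 10^8 m
GM = 3.02 × 10^15 m³/s²
2a = 1.477 × 10^9 m
ε = −GM/(2a) = -2.04469 × 10^6 J/kg ≈ -2.045 MJ/kg

Final answer: -2.045 MJ/kg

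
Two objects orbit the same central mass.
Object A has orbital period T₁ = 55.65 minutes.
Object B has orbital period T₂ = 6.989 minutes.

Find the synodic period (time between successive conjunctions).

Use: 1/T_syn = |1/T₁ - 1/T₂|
T₁ = 55.65 minutes = 3339 s
T₂ = 6.989 minutes = 419.34 s
1/T₁ = 0.000299491 s⁻¹
1/T₂ = 0.0023847 s⁻¹
|1/T₁ − 1/T₂| = 0.00208521 s⁻¹
T_syn = 1 / |1/T₁ − 1/T₂| = 479.568 s ≈ 7.993 minutes

Final answer: T_syn = 7.993 minutes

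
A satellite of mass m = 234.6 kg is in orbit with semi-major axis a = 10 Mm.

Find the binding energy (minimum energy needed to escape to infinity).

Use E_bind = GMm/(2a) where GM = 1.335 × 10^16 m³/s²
a = 10 Mm = 1 × 10^7 m
GM = 1.335 × 10^16 m³/s²
m = 234.6 kg
GMm = 1.335 × 10^16 × 234.6 = 3.13191 × 10^18 m³·kg/s²
2a = 2 × 10^7 m
E_bind = GMm/(2a) = 1.56596 × 10^11 J ≈ 156.6 GJ

Final answer: 156.6 GJ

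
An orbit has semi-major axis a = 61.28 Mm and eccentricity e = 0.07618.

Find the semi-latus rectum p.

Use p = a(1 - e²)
a = 61.28 Mm = 6.128 × 10^7 m
e = 0.07618,  e² = 0.00580339,  1 − e² = 0.994197
p = a(1 − e²) = 6.128 × 10^7 m × 0.994197 = 6.09244 × 10^7 m ≈ 60.92 Mm

Final answer: p = 60.92 Mm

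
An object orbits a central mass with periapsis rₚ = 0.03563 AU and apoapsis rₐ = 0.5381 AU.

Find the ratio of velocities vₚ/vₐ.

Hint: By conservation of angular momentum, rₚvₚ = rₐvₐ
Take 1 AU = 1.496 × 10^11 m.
rₚ = 0.03563 AU = 5.33025 × 10^9 m
rₐ = 0.5381 AU = 8.04998 × 10^10 m
rₚvₚ = rₐvₐ  ⇒  vₚ/vₐ = rₐ/rₚ
vₚ/vₐ = (8.04998 × 10^10) / (5.33025 × 10^9) = 15.1024

Final answer: vₚ/vₐ = 15.1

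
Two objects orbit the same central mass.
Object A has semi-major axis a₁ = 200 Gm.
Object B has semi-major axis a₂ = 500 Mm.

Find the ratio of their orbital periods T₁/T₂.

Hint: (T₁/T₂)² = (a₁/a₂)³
a₁ = 200 Gm = 2 × 10^11 m
a₂ = 500 Mm = 5 × 10^8 m
a₁/a₂ = 400
T₁/T₂ = (a₁/a₂)^(3/2) = (400)^1.5 = 8000

Final answer: T₁/T₂ = 8000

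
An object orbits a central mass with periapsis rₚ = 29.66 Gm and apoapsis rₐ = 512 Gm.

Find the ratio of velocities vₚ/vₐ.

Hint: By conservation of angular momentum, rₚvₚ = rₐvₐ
rₚ = 29.66 Gm = 2.966 × 10^10 m
rₐ = 512 Gm = 5.12 × 10^11 m
rₚvₚ = rₐvₐ  ⇒  vₚ/vₐ = rₐ/rₚ
vₚ/vₐ = (5.12 × 10^11) / (2.966 × 10^10) = 17.2623

Final answer: vₚ/vₐ = 17.26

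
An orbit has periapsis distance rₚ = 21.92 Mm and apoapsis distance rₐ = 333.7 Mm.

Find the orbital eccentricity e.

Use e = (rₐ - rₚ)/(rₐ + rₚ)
rₚ = 21.92 Mm = 2.192 × 10^7 m
rₐ = 333.7 Mm = 3.337 × 10^8 m
rₐ − rₚ = 3.1178 × 10^8 m
rₐ + rₚ = 3.5562 × 10^8 m
e = (rₐ − rₚ)/(rₐ + rₚ) = 0.876722

Final answer: e = 0.8767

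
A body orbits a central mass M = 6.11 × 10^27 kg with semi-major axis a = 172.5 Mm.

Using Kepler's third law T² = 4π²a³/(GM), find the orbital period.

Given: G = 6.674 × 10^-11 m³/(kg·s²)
M = 6.11 × 10^27 kg
GM = G × M = 6.674 × 10^-11 × 6.11 × 10^27 = 4.07781 × 10^17 m³/s²
a = 172.5 Mm = 1.725 × 10^8 m
a³ = 5.13295 × 10^24 m³
T = 2π √(a³/GM) = 2π √((5.13295 × 10^24) / (4.07781 × 10^17)) = 2π × 3547.89 s
T = 22292 s ≈ 6.192 hours

Final answer: 6.192 hours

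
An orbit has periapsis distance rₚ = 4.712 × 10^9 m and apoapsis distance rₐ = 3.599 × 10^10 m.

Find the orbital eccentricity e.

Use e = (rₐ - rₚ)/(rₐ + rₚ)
rₚ = 4.712 × 10^9 m
rₐ = 3.599 × 10^10 m
rₐ − rₚ = 3.1278 × 10^10 m
rₐ + rₚ = 4.0702 × 10^10 m
e = (rₐ − rₚ)/(rₐ + rₚ) = 0.768463

Final answer: e = 0.7685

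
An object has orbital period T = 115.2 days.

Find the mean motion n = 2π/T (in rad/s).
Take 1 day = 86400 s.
T = 115.2 days = 9.95328 × 10^6 s
n = 2π / (9.95328 × 10^6 s) = 6.31268 × 10^-7 rad/s ≈ 6.313 × 10^-7 rad/s

Final answer: n = 6.313 × 10^-7 rad/s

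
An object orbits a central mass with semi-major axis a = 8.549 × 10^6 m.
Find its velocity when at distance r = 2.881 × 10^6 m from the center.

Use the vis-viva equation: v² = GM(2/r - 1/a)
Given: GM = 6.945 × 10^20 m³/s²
a = 8.549 × 10^6 m
r = 2.881 × 10^6 m
GM = 6.945 × 10^20 m³/s²
2/r − 1/a = 6.94203 × 10^-7 − 1.16973 × 10^-7 = 5.77231 × 10^-7 m⁻¹
v² = GM (2/r − 1/a) = 4.00887 × 10^14 m²/s²
v = 2.00222 × 10^7 m/s ≈ 2.002 × 10^4 km/s

Final answer: 2.002 × 10^4 km/s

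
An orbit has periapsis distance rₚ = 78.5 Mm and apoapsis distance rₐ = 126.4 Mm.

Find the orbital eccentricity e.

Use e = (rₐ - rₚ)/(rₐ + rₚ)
rₚ = 78.5 Mm = 7.85 × 10^7 m
rₐ = 126.4 Mm = 1.264 × 10^8 m
rₐ − rₚ = 4.79 × 10^7 m
rₐ + rₚ = 2.049 × 10^8 m
e = (rₐ − rₚ)/(rₐ + rₚ) = 0.233773

Final answer: e = 0.2338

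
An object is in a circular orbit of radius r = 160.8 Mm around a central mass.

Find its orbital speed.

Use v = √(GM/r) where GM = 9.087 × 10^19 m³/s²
r = 160.8 Mm = 1.608 × 10^8 m
GM = 9.087 × 10^19 m³/s²
GM/r = (9.087 × 10^19) / (1.608 × 10^8) = 5.65112 × 10^11 m²/s²
v = √(GM/r) = 751739 m/s ≈ 751.7 km/s

Final answer: 751.7 km/s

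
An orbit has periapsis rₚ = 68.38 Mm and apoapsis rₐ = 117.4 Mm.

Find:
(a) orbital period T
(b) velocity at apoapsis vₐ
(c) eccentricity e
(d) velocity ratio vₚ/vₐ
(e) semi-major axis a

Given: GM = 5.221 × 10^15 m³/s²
rₚ = 68.38 Mm = 6.838 × 10^7 m
rₐ = 117.4 Mm = 1.174 × 10^8 m
GM = 5.221 × 10^15 m³/s²
a = (rₚ + rₐ)/2 = 9.289 × 10^7 m
e = (rₐ − rₚ)/(rₐ + rₚ) = (4.902 × 10^7) / (1.8578 × 10^8) = 0.26386
(a) a³ = 8.01506 × 10^23 m³;  T = 2π √(a³/GM) = 2π × 12390.2 s = 77849.6 s ≈ 21.62 hours
(b) vₐ² = GM (2/rₐ − 1/a) = 5.221 × 10^15 × (1.70358 × 10^-8 − 1.07654 × 10^-8) = 3.27375 × 10^7 m²/s²;  vₐ = 5721.67 m/s ≈ 5.722 km/s
(c) e = 0.26386 ≈ 0.2639
(d) vₚ/vₐ = rₐ/rₚ (angular momentum) = (1.174 × 10^8) / (6.838 × 10^7) = 1.71688 ≈ 1.717
(e) a = 9.289 × 10^7 m ≈ 92.89 Mm

Final answer:
(a) orbital period T = 21.62 hours
(b) velocity at apoapsis vₐ = 5.722 km/s
(c) eccentricity e = 0.2639
(d) velocity ratio vₚ/vₐ = 1.717
(e) semi-major axis a = 92.89 Mm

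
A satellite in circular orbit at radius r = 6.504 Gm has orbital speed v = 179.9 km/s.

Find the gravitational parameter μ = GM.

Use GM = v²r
r = 6.504 Gm = 6.504 × 10^9 m
v = 179.9 km/s = 179900 m/s
v² = 3.2364 × 10^10 m²/s²
GM = v²r = 3.2364 × 10^10 × 6.504 × 10^9 = 2.10496 × 10^20 m³/s²
GM ≈ 2.105 × 10^20 m³/s²

Final answer: GM = 2.105 × 10^20 m³/s²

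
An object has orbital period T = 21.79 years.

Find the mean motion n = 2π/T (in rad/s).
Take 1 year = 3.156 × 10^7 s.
T = 21.79 years = 6.87692 × 10^8 s
n = 2π / (6.87692 × 10^8 s) = 9.13662 × 10^-9 rad/s ≈ 9.137 × 10^-9 rad/s

Final answer: n = 9.137 × 10^-9 rad/s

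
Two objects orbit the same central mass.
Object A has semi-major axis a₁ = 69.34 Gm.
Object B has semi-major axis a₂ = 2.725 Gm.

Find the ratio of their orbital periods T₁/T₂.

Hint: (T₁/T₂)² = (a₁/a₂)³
a₁ = 69.34 Gm = 6.934 × 10^10 m
a₂ = 2.725 Gm = 2.725 × 10^9 m
a₁/a₂ = 25.4459
T₁/T₂ = (a₁/a₂)^(3/2) = (25.4459)^1.5 = 128.359

Final answer: T₁/T₂ = 128.4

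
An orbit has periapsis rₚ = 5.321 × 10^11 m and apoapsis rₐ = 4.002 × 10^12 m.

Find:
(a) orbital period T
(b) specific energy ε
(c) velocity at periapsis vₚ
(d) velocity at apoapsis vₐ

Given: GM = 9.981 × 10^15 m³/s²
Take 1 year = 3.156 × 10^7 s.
rₚ = 5.321 × 10^11 m
rₐ = 4.002 × 10^12 m
GM = 9.981 × 10^15 m³/s²
a = (rₚ + rₐ)/2 = 2.26705 × 10^12 m
e = (rₐ − rₚ)/(rₐ + rₚ) = (3.4699 × 10^12) / (4.5341 × 10^12) = 0.76529
(a) a³ = 1.16515 × 10^37 m³;  T = 2π √(a³/GM) = 2π × 3.41668 × 10^10 s = 2.14676 × 10^11 s ≈ 6802 years
(b) 2a = 4.5341 × 10^12 m;  ε = −GM/(2a) = -2201.32 J/kg ≈ -2.201 kJ/kg
(c) vₚ² = GM (2/rₚ − 1/a) = 9.981 × 10^15 × (3.75869 × 10^-12 − 4.41102 × 10^-13) = 33112.9 m²/s²;  vₚ = 181.969 m/s ≈ 182 m/s
(d) vₐ² = GM (2/rₐ − 1/a) = 9.981 × 10^15 × (4.9975 × 10^-13 − 4.41102 × 10^-13) = 585.368 m²/s²;  vₐ = 24.1944 m/s ≈ 24.19 m/s

Final answer:
(a) orbital period T = 6802 years
(b) specific energy ε = -2.201 kJ/kg
(c) velocity at periapsis vₚ = 182 m/s
(d) velocity at apoapsis vₐ = 24.19 m/s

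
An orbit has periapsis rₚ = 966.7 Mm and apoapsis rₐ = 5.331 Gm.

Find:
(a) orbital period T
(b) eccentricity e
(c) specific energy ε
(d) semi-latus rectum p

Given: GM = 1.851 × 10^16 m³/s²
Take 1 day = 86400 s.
rₚ = 966.7 Mm = 9.667 × 10^8 m
rₐ = 5.331 Gm = 5.331 × 10^9 m
GM = 1.851 × 10^16 m³/s²
a = (rₚ + rₐ)/2 = 3.14885 × 10^9 m
e = (rₐ − rₚ)/(rₐ + rₚ) = (4.3643 × 10^9) / (6.2977 × 10^9) = 0.692999
(a) a³ = 3.12217 × 10^28 m³;  T = 2π √(a³/GM) = 2π × 1.29875 × 10^6 s = 8.16027 × 10^6 s ≈ 94.45 days
(b) e = 0.692999 ≈ 0.693
(c) 2a = 6.2977 × 10^9 m;  ε = −GM/(2a) = -2.93917 × 10^6 J/kg ≈ -2.939 MJ/kg
(d) 1 − e² = 0.519752;  p = a(1 − e²) = 3.14885 × 10^9 × 0.519752 = 1.63662 × 10^9 m ≈ 1.637 Gm

Final answer:
(a) orbital period T = 94.45 days
(b) eccentricity e = 0.693
(c) specific energy ε = -2.939 MJ/kg
(d) semi-latus rectum p = 1.637 Gm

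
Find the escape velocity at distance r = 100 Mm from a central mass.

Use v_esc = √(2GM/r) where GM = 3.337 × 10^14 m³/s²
r = 100 Mm = 1 × 10^8 m
GM = 3.337 × 10^14 m³/s²
2GM/r = 2 × (3.337 × 10^14) / (1 × 10^8) = 6.674 × 10^6 m²/s²
v_esc = √(2GM/r) = 2583.41 m/s ≈ 2.583 km/s

Final answer: 2.583 km/s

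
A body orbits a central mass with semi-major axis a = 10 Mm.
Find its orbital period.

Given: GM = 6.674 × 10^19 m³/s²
a = 10 Mm = 1 × 10^7 m
GM = 6.674 × 10^19 m³/s²
a³ = 1 × 10^21 m³
T = 2π √(a³/GM) = 2π √((1 × 10^21) / (6.674 × 10^19)) = 2π × 3.87085 s
T = 24.3213 s ≈ 24.32 seconds

Final answer: 24.32 seconds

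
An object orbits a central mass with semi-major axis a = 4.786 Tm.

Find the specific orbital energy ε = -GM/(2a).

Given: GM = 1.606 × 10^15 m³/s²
a = 4.786 Tm = 4.786 × 10^12 m
GM = 1.606 × 10^15 m³/s²
2a = 9.572 × 10^12 m
ε = −GM/(2a) = -167.781 J/kg ≈ -167.8 J/kg

Final answer: -167.8 J/kg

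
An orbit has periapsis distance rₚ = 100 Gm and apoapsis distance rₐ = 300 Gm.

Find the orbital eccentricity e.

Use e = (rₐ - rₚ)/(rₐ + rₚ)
rₚ = 100 Gm = 1 × 10^11 m
rₐ = 300 Gm = 3 × 10^11 m
rₐ − rₚ = 2 × 10^11 m
rₐ + rₚ = 4 × 10^11 m
e = (rₐ − rₚ)/(rₐ + rₚ) = 0.5

Final answer: e = 0.5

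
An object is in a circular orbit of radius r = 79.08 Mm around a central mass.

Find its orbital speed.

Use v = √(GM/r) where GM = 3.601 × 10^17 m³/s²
r = 79.08 Mm = 7.908 × 10^7 m
GM = 3.601 × 10^17 m³/s²
GM/r = (3.601 × 10^17) / (7.908 × 10^7) = 4.55362 × 10^9 m²/s²
v = √(GM/r) = 67480.5 m/s ≈ 67.48 km/s

Final answer: 67.48 km/s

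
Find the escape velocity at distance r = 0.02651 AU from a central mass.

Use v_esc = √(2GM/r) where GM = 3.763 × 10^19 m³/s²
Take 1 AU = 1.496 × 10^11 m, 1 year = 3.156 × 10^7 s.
r = 0.02651 AU = 3.9659 × 10^9 m
GM = 3.763 × 10^19 m³/s²
2GM/r = 2 × (3.763 × 10^19) / (3.9659 × 10^9) = 1.89768 × 10^10 m²/s²
v_esc = √(2GM/r) = 137756 m/s ≈ 29.06 AU/year

Final answer: 29.06 AU/year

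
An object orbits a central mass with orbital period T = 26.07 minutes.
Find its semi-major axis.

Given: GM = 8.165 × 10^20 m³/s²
T = 26.07 minutes = 1564.2 s
GM = 8.165 × 10^20 m³/s²
Kepler's third law: a³ = GM T² / (4π²)
T² = 2.44672 × 10^6 s²
a³ = (8.165 × 10^20) × (2.44672 × 10^6) / (4π²) = 5.06036 × 10^25 m³
a = (a³)^(1/3) = 3.6988 × 10^8 m ≈ 369.9 Mm

Final answer: 369.9 Mm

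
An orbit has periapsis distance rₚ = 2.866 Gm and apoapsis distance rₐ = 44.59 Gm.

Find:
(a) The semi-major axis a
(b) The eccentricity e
rₚ = 2.866 Gm = 2.866 × 10^9 m
rₐ = 44.59 Gm = 4.459 × 10^10 m
(a) a = (rₚ + rₐ)/2 = 2.3728 × 10^10 m ≈ 23.73 Gm
(b) e = (rₐ − rₚ)/(rₐ + rₚ) = (4.1724 × 10^10) / (4.7456 × 10^10) = 0.879214

Final answer:
(a) a = 23.73 Gm
(b) e = 0.8792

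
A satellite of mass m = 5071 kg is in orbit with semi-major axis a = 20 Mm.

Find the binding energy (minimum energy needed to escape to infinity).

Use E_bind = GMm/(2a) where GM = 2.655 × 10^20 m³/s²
a = 20 Mm = 2 × 10^7 m
GM = 2.655 × 10^20 m³/s²
m = 5071 kg
GMm = 2.655 × 10^20 × 5071 = 1.34635 × 10^24 m³·kg/s²
2a = 4 × 10^7 m
E_bind = GMm/(2a) = 3.36588 × 10^16 J ≈ 33.66 PJ

Final answer: 33.66 PJ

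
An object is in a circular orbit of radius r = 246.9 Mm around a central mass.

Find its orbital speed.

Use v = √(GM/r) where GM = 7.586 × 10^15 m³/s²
r = 246.9 Mm = 2.469 × 10^8 m
GM = 7.586 × 10^15 m³/s²
GM/r = (7.586 × 10^15) / (2.469 × 10^8) = 3.0725 × 10^7 m²/s²
v = √(GM/r) = 5543.01 m/s ≈ 5.543 km/s

Final answer: 5.543 km/s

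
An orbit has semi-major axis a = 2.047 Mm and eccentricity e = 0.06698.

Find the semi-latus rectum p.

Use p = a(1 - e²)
a = 2.047 Mm = 2.047 × 10^6 m
e = 0.06698,  e² = 0.00448632,  1 − e² = 0.995514
p = a(1 − e²) = 2.047 × 10^6 m × 0.995514 = 2.03782 × 10^6 m ≈ 2.038 Mm

Final answer: p = 2.038 Mm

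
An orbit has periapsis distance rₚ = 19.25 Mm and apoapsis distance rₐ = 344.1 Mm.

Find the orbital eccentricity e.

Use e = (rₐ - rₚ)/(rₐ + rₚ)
rₚ = 19.25 Mm = 1.925 × 10^7 m
rₐ = 344.1 Mm = 3.441 × 10^8 m
rₐ − rₚ = 3.2485 × 10^8 m
rₐ + rₚ = 3.6335 × 10^8 m
e = (rₐ − rₚ)/(rₐ + rₚ) = 0.894042

Final answer: e = 0.894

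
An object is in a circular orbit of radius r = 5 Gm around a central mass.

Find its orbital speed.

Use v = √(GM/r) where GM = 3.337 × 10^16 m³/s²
r = 5 Gm = 5 × 10^9 m
GM = 3.337 × 10^16 m³/s²
GM/r = (3.337 × 10^16) / (5 × 10^9) = 6.674 × 10^6 m²/s²
v = √(GM/r) = 2583.41 m/s ≈ 2.583 km/s

Final answer: 2.583 km/s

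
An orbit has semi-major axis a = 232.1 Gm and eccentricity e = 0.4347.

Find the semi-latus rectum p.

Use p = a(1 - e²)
a = 232.1 Gm = 2.321 × 10^11 m
e = 0.4347,  e² = 0.188964,  1 − e² = 0.811036
p = a(1 − e²) = 2.321 × 10^11 m × 0.811036 = 1.88241 × 10^11 m ≈ 188.2 Gm

Final answer: p = 188.2 Gm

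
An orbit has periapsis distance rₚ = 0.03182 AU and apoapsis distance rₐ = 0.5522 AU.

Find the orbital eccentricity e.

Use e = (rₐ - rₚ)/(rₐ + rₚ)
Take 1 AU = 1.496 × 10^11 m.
rₚ = 0.03182 AU = 4.76027 × 10^9 m
rₐ = 0.5522 AU = 8.26091 × 10^10 m
rₐ − rₚ = 7.78488 × 10^10 m
rₐ + rₚ = 8.73694 × 10^10 m
e = (rₐ − rₚ)/(rₐ + rₚ) = 0.891031

Final answer: e = 0.891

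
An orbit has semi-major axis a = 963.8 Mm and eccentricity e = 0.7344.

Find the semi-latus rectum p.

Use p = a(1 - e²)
a = 963.8 Mm = 9.638 × 10^8 m
e = 0.7344,  e² = 0.539343,  1 − e² = 0.460657
p = a(1 − e²) = 9.638 × 10^8 m × 0.460657 = 4.43981 × 10^8 m ≈ 444 Mm

Final answer: p = 444 Mm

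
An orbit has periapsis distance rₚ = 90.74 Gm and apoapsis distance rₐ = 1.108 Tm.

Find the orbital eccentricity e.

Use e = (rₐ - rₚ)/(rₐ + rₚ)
rₚ = 90.74 Gm = 9.074 × 10^10 m
rₐ = 1.108 Tm = 1.108 × 10^12 m
rₐ − rₚ = 1.01726 × 10^12 m
rₐ + rₚ = 1.19874 × 10^12 m
e = (rₐ − rₚ)/(rₐ + rₚ) = 0.848608

Final answer: e = 0.8486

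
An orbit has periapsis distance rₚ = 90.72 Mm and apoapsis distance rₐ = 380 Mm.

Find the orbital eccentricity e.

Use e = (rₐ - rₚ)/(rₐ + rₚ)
rₚ = 90.72 Mm = 9.072 × 10^7 m
rₐ = 380 Mm = 3.8 × 10^8 m
rₐ − rₚ = 2.8928 × 10^8 m
rₐ + rₚ = 4.7072 × 10^8 m
e = (rₐ − rₚ)/(rₐ + rₚ) = 0.614548

Final answer: e = 0.6145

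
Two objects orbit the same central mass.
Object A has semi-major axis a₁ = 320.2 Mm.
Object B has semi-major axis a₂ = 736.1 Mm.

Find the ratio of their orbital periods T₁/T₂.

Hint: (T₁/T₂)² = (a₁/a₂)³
a₁ = 320.2 Mm = 3.202 × 10^8 m
a₂ = 736.1 Mm = 7.361 × 10^8 m
a₁/a₂ = 0.434995
T₁/T₂ = (a₁/a₂)^(3/2) = (0.434995)^1.5 = 0.286898

Final answer: T₁/T₂ = 0.2869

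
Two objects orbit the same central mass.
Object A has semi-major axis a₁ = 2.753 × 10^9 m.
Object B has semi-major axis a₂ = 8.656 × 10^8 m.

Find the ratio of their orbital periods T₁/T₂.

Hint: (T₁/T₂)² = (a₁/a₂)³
a₁ = 2.753 × 10^9 m
a₂ = 8.656 × 10^8 m
a₁/a₂ = 3.18045
T₁/T₂ = (a₁/a₂)^(3/2) = (3.18045)^1.5 = 5.67196

Final answer: T₁/T₂ = 5.672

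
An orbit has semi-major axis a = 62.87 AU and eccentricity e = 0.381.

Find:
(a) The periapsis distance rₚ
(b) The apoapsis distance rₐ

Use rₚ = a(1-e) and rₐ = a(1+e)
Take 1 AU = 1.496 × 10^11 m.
a = 62.87 AU = 9.40535 × 10^12 m
e = 0.381:  1 − e = 0.619,  1 + e = 1.381
(a) rₚ = a(1 − e) = 9.40535 × 10^12 m × 0.619 = 5.82191 × 10^12 m ≈ 38.92 AU
(b) rₐ = a(1 + e) = 9.40535 × 10^12 m × 1.381 = 1.29888 × 10^13 m ≈ 86.82 AU

Final answer:
(a) rₚ = 38.92 AU
(b) rₐ = 86.82 AU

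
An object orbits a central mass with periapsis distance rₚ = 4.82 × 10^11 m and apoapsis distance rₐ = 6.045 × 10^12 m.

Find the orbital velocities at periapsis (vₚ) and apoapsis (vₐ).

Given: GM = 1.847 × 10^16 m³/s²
rₚ = 4.82 × 10^11 m
rₐ = 6.045 × 10^12 m
GM = 1.847 × 10^16 m³/s²
a = (rₚ + rₐ)/2 = 3.2635 × 10^12 m
Vis-viva: v² = GM (2/r − 1/a)
vₚ² = 1.847 × 10^16 × (4.14938 × 10^-12 − 3.06419 × 10^-13) = 70979.4 m²/s²
vₚ = 266.42 m/s ≈ 266.4 m/s
vₐ² = 1.847 × 10^16 × (3.30852 × 10^-13 − 3.06419 × 10^-13) = 451.267 m²/s²
vₐ = 21.2431 m/s ≈ 21.24 m/s

Final answer: vₚ = 266.4 m/s, vₐ = 21.24 m/s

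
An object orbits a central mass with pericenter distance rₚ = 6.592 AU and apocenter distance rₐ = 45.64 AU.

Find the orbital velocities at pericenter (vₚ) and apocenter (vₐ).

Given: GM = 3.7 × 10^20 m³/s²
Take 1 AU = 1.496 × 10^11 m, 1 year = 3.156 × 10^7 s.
rₚ = 6.592 AU = 9.86163 × 10^11 m
rₐ = 45.64 AU = 6.82774 × 10^12 m
GM = 3.7 × 10^20 m³/s²
a = (rₚ + rₐ)/2 = 3.90695 × 10^12 m
Vis-viva: v² = GM (2/r − 1/a)
vₚ² = 3.7 × 10^20 × (2.02806 × 10^-12 − 2.55954 × 10^-13) = 6.5568 × 10^8 m²/s²
vₚ = 25606.2 m/s ≈ 5.402 AU/year
vₐ² = 3.7 × 10^20 × (2.92923 × 10^-13 − 2.55954 × 10^-13) = 1.36784 × 10^7 m²/s²
vₐ = 3698.43 m/s ≈ 0.7802 AU/year

Final answer: vₚ = 5.402 AU/year, vₐ = 0.7802 AU/year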